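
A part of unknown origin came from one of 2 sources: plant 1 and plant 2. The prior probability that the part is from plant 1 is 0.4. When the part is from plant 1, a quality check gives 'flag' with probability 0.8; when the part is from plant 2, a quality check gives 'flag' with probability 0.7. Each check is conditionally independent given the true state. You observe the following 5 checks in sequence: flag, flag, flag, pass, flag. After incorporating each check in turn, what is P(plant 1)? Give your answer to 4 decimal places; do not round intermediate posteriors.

0.4312

After 'flag': P(plant 1) = 0.8·0.4000 / (0.8·0.4000 + 0.7·0.6000) ≈ 0.4324
After 'flag': P(plant 1) = 0.8·0.4324 / (0.8·0.4324 + 0.7·0.5676) ≈ 0.4655
After 'flag': P(plant 1) = 0.8·0.4655 / (0.8·0.4655 + 0.7·0.5345) ≈ 0.4988
After 'pass': P(plant 1) = 0.2·0.4988 / (0.2·0.4988 + 0.3·0.5012) ≈ 0.3988
After 'flag': P(plant 1) = 0.8·0.3988 / (0.8·0.3988 + 0.7·0.6012) ≈ 0.4312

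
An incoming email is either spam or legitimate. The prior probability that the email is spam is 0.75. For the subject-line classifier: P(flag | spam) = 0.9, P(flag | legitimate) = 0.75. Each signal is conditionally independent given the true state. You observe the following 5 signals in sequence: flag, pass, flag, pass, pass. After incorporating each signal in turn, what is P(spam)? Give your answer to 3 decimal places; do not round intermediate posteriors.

0.217

After 'flag': P(spam) = 0.9·0.7500 / (0.9·0.7500 + 0.75·0.2500) ≈ 0.7826
After 'pass': P(spam) = 0.1·0.7826 / (0.1·0.7826 + 0.25·0.2174) ≈ 0.5902
After 'flag': P(spam) = 0.9·0.5902 / (0.9·0.5902 + 0.75·0.4098) ≈ 0.6334
After 'pass': P(spam) = 0.1·0.6334 / (0.1·0.6334 + 0.25·0.3666) ≈ 0.4087
After 'pass': P(spam) = 0.1·0.4087 / (0.1·0.4087 + 0.25·0.5913) ≈ 0.2166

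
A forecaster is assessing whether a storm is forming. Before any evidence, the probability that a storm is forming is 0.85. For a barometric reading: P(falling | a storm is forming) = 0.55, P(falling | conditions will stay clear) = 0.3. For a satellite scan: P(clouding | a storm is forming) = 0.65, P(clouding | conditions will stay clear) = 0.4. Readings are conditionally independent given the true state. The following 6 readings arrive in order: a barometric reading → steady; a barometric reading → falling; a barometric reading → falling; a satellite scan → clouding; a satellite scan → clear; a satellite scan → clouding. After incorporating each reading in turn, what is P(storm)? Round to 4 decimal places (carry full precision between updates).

0.9496

After a barometric reading='steady': P(storm) = 0.45·0.8500 / (0.45·0.8500 + 0.7·0.1500) ≈ 0.7846
After a barometric reading='falling': P(storm) = 0.55·0.7846 / (0.55·0.7846 + 0.3·0.2154) ≈ 0.8698
After a barometric reading='falling': P(storm) = 0.55·0.8698 / (0.55·0.8698 + 0.3·0.1302) ≈ 0.9245
After a satellite scan='clouding': P(storm) = 0.65·0.9245 / (0.65·0.9245 + 0.4·0.0755) ≈ 0.9521
After a satellite scan='clear': P(storm) = 0.35·0.9521 / (0.35·0.9521 + 0.6·0.0479) ≈ 0.9207
After a satellite scan='clouding': P(storm) = 0.65·0.9207 / (0.65·0.9207 + 0.4·0.0793) ≈ 0.9496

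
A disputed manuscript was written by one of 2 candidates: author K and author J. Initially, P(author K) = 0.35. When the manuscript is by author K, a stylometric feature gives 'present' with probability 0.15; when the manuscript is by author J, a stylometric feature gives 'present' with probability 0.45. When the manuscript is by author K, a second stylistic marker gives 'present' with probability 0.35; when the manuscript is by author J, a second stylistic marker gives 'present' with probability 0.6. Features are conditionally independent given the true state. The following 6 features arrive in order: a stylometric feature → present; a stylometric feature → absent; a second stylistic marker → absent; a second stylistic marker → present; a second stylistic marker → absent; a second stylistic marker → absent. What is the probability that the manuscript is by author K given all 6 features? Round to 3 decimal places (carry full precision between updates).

After a stylometric feature='present': P(author K) = 0.15·0.3500 / (0.15·0.3500 + 0.45·0.6500) ≈ 0.1522
After a stylometric feature='absent': P(author K) = 0.85·0.1522 / (0.85·0.1522 + 0.55·0.8478) ≈ 0.2172
After a second stylistic marker='absent': P(author K) = 0.65·0.2172 / (0.65·0.2172 + 0.4·0.7828) ≈ 0.3107
After a second stylistic marker='present': P(author K) = 0.35·0.3107 / (0.35·0.3107 + 0.6·0.6893) ≈ 0.2082
After a second stylistic marker='absent': P(author K) = 0.65·0.2082 / (0.65·0.2082 + 0.4·0.7918) ≈ 0.2994
After a second stylistic marker='absent': P(author K) = 0.65·0.2994 / (0.65·0.2994 + 0.4·0.7006) ≈ 0.4098

0.410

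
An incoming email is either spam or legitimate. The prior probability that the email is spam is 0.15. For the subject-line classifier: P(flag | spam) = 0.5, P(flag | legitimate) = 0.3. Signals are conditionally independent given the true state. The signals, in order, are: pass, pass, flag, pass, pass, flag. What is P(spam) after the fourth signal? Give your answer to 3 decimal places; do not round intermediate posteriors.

0.097

After 'pass': P(spam) = 0.5·0.1500 / (0.5·0.1500 + 0.7·0.8500) ≈ 0.1119
After 'pass': P(spam) = 0.5·0.1119 / (0.5·0.1119 + 0.7·0.8881) ≈ 0.0826
After 'flag': P(spam) = 0.5·0.0826 / (0.5·0.0826 + 0.3·0.9174) ≈ 0.1305
After 'pass': P(spam) = 0.5·0.1305 / (0.5·0.1305 + 0.7·0.8695) ≈ 0.0968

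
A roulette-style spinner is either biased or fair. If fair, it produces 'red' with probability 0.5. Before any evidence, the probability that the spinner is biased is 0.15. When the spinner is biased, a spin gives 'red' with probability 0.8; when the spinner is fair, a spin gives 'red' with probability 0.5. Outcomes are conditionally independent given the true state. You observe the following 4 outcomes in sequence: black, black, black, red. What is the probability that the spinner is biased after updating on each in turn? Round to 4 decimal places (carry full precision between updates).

0.0177

After 'black': P(biased) = 0.2·0.1500 / (0.2·0.1500 + 0.5·0.8500) ≈ 0.0659
After 'black': P(biased) = 0.2·0.0659 / (0.2·0.0659 + 0.5·0.9341) ≈ 0.0275
After 'black': P(biased) = 0.2·0.0275 / (0.2·0.0275 + 0.5·0.9725) ≈ 0.0112
After 'red': P(biased) = 0.8·0.0112 / (0.8·0.0112 + 0.5·0.9888) ≈ 0.0177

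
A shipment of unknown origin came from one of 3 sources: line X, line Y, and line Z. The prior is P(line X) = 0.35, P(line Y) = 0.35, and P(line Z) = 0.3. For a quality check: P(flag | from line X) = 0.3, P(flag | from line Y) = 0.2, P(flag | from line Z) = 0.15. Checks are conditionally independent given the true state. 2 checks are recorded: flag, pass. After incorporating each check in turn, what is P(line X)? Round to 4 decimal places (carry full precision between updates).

Apply Bayes' rule sequentially, carrying P(line X) forward.
After 'flag': normaliser = 0.3·0.3500 + 0.2·0.3500 + 0.15·0.3000; P(line X) ≈ 0.4773, P(line Y) ≈ 0.3182, P(line Z) ≈ 0.2045
After 'pass': normaliser = 0.7·0.4773 + 0.8·0.3182 + 0.85·0.2045; P(line X) ≈ 0.4382, P(line Y) ≈ 0.3338, P(line Z) ≈ 0.2280

0.4382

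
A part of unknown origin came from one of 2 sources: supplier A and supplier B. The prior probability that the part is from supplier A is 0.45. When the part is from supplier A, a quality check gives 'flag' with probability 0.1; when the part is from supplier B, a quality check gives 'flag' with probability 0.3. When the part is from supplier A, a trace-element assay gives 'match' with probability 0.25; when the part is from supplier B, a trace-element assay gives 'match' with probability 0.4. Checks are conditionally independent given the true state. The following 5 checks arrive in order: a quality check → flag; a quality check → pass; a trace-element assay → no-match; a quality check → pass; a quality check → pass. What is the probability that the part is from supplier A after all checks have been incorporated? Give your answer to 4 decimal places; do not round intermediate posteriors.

Each posterior becomes the prior for the next update.
After a quality check='flag': P(supplier A) = 0.1·0.4500 / (0.1·0.4500 + 0.3·0.5500) ≈ 0.2143
After a quality check='pass': P(supplier A) = 0.9·0.2143 / (0.9·0.2143 + 0.7·0.7857) ≈ 0.2596
After a trace-element assay='no-match': P(supplier A) = 0.75·0.2596 / (0.75·0.2596 + 0.6·0.7404) ≈ 0.3047
After a quality check='pass': P(supplier A) = 0.9·0.3047 / (0.9·0.3047 + 0.7·0.6953) ≈ 0.3604
After a quality check='pass': P(supplier A) = 0.9·0.3604 / (0.9·0.3604 + 0.7·0.6396) ≈ 0.4201

0.4201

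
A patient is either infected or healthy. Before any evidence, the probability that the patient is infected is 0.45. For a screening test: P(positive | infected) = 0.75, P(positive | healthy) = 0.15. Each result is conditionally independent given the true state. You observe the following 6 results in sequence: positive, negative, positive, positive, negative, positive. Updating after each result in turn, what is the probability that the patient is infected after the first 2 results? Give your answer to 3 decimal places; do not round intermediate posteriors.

0.546

After 'positive': P(infected) = 0.75·0.4500 / (0.75·0.4500 + 0.15·0.5500) ≈ 0.8036
After 'negative': P(infected) = 0.25·0.8036 / (0.25·0.8036 + 0.85·0.1964) ≈ 0.5461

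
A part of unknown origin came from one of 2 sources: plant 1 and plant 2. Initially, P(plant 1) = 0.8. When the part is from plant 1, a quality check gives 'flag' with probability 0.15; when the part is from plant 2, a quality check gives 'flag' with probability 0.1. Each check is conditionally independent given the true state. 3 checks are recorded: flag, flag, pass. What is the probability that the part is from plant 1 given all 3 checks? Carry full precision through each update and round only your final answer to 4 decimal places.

0.8947

After 'flag': P(plant 1) = 0.15·0.8000 / (0.15·0.8000 + 0.1·0.2000) ≈ 0.8571
After 'flag': P(plant 1) = 0.15·0.8571 / (0.15·0.8571 + 0.1·0.1429) ≈ 0.9000
After 'pass': P(plant 1) = 0.85·0.9000 / (0.85·0.9000 + 0.9·0.1000) ≈ 0.8947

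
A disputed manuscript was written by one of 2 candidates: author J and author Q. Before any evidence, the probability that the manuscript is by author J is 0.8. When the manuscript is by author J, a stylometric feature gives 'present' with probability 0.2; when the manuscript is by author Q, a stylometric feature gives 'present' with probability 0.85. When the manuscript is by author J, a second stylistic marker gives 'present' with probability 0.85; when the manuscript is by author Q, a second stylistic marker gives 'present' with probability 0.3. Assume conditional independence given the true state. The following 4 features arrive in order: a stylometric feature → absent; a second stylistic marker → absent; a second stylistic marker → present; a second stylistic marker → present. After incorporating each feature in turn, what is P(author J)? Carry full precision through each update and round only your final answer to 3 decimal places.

After a stylometric feature='absent': P(author J) = 0.8·0.8000 / (0.8·0.8000 + 0.15·0.2000) ≈ 0.9552
After a second stylistic marker='absent': P(author J) = 0.15·0.9552 / (0.15·0.9552 + 0.7·0.0448) ≈ 0.8205
After a second stylistic marker='present': P(author J) = 0.85·0.8205 / (0.85·0.8205 + 0.3·0.1795) ≈ 0.9283
After a second stylistic marker='present': P(author J) = 0.85·0.9283 / (0.85·0.9283 + 0.3·0.0717) ≈ 0.9735

0.973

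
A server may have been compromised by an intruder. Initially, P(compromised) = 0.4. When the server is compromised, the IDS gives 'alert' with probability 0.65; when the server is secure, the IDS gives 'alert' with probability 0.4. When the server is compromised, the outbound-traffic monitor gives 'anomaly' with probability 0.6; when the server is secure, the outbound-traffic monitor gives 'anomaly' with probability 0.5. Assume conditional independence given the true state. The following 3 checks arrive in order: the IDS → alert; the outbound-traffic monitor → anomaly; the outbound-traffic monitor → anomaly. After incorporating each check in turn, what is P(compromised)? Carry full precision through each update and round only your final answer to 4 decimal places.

0.6094

After the IDS='alert': P(compromised) = 0.65·0.4000 / (0.65·0.4000 + 0.4·0.6000) ≈ 0.5200
After the outbound-traffic monitor='anomaly': P(compromised) = 0.6·0.5200 / (0.6·0.5200 + 0.5·0.4800) ≈ 0.5652
After the outbound-traffic monitor='anomaly': P(compromised) = 0.6·0.5652 / (0.6·0.5652 + 0.5·0.4348) ≈ 0.6094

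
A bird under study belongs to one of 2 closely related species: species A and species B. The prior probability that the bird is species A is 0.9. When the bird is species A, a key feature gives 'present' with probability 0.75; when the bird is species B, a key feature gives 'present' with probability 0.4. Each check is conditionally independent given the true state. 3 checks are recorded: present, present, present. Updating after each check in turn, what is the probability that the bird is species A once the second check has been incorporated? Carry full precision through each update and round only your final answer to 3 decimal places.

After 'present': P(species A) = 0.75·0.9000 / (0.75·0.9000 + 0.4·0.1000) ≈ 0.9441
After 'present': P(species A) = 0.75·0.9441 / (0.75·0.9441 + 0.4·0.0559) ≈ 0.9694

0.969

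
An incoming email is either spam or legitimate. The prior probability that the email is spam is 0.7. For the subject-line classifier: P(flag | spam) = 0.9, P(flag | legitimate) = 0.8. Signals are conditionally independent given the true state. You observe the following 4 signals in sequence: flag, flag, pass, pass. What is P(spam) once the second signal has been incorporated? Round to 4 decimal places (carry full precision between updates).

0.7470

Apply Bayes' rule sequentially, carrying P(spam) forward.
After 'flag': P(spam) = 0.9·0.7000 / (0.9·0.7000 + 0.8·0.3000) ≈ 0.7241
After 'flag': P(spam) = 0.9·0.7241 / (0.9·0.7241 + 0.8·0.2759) ≈ 0.7470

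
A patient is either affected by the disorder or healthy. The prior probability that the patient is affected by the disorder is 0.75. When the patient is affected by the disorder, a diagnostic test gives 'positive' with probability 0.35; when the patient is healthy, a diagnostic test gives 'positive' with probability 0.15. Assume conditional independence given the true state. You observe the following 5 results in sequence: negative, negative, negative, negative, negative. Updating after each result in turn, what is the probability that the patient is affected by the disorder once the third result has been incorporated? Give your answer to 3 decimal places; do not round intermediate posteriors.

0.573

After 'negative': P(affected) = 0.65·0.7500 / (0.65·0.7500 + 0.85·0.2500) ≈ 0.6964
After 'negative': P(affected) = 0.65·0.6964 / (0.65·0.6964 + 0.85·0.3036) ≈ 0.6369
After 'negative': P(affected) = 0.65·0.6369 / (0.65·0.6369 + 0.85·0.3631) ≈ 0.5729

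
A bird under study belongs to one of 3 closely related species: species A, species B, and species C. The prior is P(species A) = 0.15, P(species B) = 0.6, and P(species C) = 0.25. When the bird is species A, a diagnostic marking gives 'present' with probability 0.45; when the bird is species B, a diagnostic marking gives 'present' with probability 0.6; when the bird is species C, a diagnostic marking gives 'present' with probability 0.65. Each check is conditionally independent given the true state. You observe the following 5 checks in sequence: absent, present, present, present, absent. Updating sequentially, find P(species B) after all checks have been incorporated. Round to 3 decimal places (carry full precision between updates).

0.623

Apply Bayes' rule sequentially, carrying P(species B) forward.
After 'absent': normaliser = 0.55·0.1500 + 0.4·0.6000 + 0.35·0.2500; P(species A) ≈ 0.2012, P(species B) ≈ 0.5854, P(species C) ≈ 0.2134
After 'present': normaliser = 0.45·0.2012 + 0.6·0.5854 + 0.65·0.2134; P(species A) ≈ 0.1560, P(species B) ≈ 0.6050, P(species C) ≈ 0.2390
After 'present': normaliser = 0.45·0.1560 + 0.6·0.6050 + 0.65·0.2390; P(species A) ≈ 0.1193, P(species B) ≈ 0.6168, P(species C) ≈ 0.2639
After 'present': normaliser = 0.45·0.1193 + 0.6·0.6168 + 0.65·0.2639; P(species A) ≈ 0.0902, P(species B) ≈ 0.6217, P(species C) ≈ 0.2882
After 'absent': normaliser = 0.55·0.0902 + 0.4·0.6217 + 0.35·0.2882; P(species A) ≈ 0.1242, P(species B) ≈ 0.6231, P(species C) ≈ 0.2527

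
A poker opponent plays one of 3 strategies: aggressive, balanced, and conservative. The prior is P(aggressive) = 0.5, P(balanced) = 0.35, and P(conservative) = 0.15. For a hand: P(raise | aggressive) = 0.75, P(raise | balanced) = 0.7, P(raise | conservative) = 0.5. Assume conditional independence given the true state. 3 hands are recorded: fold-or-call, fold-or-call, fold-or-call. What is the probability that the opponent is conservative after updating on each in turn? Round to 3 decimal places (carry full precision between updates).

Each posterior becomes the prior for the next update.
After 'fold-or-call': normaliser = 0.25·0.5000 + 0.3·0.3500 + 0.5·0.1500; P(aggressive) ≈ 0.4098, P(balanced) ≈ 0.3443, P(conservative) ≈ 0.2459
After 'fold-or-call': normaliser = 0.25·0.4098 + 0.3·0.3443 + 0.5·0.2459; P(aggressive) ≈ 0.3117, P(balanced) ≈ 0.3142, P(conservative) ≈ 0.3741
After 'fold-or-call': normaliser = 0.25·0.3117 + 0.3·0.3142 + 0.5·0.3741; P(aggressive) ≈ 0.2169, P(balanced) ≈ 0.2624, P(conservative) ≈ 0.5207

0.521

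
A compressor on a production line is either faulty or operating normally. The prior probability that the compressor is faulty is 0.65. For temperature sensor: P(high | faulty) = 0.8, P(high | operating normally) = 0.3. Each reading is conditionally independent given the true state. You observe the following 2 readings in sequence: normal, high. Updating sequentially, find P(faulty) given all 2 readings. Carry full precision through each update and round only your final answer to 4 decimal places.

0.5859

After 'normal': P(faulty) = 0.2·0.6500 / (0.2·0.6500 + 0.7·0.3500) ≈ 0.3467
After 'high': P(faulty) = 0.8·0.3467 / (0.8·0.3467 + 0.3·0.6533) ≈ 0.5859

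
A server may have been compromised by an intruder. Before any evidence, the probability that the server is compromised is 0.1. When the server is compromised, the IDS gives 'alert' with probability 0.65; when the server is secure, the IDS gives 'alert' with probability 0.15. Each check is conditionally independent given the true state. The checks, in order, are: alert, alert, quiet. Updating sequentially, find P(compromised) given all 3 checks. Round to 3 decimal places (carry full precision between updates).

Apply Bayes' rule sequentially, carrying P(compromised) forward.
After 'alert': P(compromised) = 0.65·0.1000 / (0.65·0.1000 + 0.15·0.9000) ≈ 0.3250
After 'alert': P(compromised) = 0.65·0.3250 / (0.65·0.3250 + 0.15·0.6750) ≈ 0.6760
After 'quiet': P(compromised) = 0.35·0.6760 / (0.35·0.6760 + 0.85·0.3240) ≈ 0.4621

0.462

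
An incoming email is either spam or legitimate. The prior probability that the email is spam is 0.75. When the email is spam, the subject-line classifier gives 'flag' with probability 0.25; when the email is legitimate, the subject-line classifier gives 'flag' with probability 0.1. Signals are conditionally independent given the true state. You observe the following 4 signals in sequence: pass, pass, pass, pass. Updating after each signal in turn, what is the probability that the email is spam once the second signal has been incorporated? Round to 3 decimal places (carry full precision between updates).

0.676

After 'pass': P(spam) = 0.75·0.7500 / (0.75·0.7500 + 0.9·0.2500) ≈ 0.7143
After 'pass': P(spam) = 0.75·0.7143 / (0.75·0.7143 + 0.9·0.2857) ≈ 0.6757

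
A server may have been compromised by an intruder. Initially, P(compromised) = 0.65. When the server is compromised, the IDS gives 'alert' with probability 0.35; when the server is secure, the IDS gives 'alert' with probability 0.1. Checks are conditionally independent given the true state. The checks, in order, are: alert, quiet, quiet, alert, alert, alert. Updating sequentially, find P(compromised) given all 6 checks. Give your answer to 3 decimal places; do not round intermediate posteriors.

0.993

After 'alert': P(compromised) = 0.35·0.6500 / (0.35·0.6500 + 0.1·0.3500) ≈ 0.8667
After 'quiet': P(compromised) = 0.65·0.8667 / (0.65·0.8667 + 0.9·0.1333) ≈ 0.8244
After 'quiet': P(compromised) = 0.65·0.8244 / (0.65·0.8244 + 0.9·0.1756) ≈ 0.7722
After 'alert': P(compromised) = 0.35·0.7722 / (0.35·0.7722 + 0.1·0.2278) ≈ 0.9223
After 'alert': P(compromised) = 0.35·0.9223 / (0.35·0.9223 + 0.1·0.0777) ≈ 0.9765
After 'alert': P(compromised) = 0.35·0.9765 / (0.35·0.9765 + 0.1·0.0235) ≈ 0.9932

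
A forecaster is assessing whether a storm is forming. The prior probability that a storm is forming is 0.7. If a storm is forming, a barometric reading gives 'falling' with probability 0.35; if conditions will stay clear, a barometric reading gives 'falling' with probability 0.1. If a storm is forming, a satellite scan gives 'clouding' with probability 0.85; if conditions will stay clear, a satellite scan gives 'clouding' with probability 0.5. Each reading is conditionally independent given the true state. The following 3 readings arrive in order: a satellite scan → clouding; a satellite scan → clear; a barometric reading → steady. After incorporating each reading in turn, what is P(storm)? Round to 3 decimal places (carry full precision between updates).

0.462

After a satellite scan='clouding': P(storm) = 0.85·0.7000 / (0.85·0.7000 + 0.5·0.3000) ≈ 0.7987
After a satellite scan='clear': P(storm) = 0.15·0.7987 / (0.15·0.7987 + 0.5·0.2013) ≈ 0.5434
After a barometric reading='steady': P(storm) = 0.65·0.5434 / (0.65·0.5434 + 0.9·0.4566) ≈ 0.4622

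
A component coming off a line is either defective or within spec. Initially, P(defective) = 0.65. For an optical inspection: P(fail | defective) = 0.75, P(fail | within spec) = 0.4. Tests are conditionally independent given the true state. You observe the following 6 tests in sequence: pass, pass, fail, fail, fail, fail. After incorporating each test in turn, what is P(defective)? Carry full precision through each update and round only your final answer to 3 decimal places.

0.799

After 'pass': P(defective) = 0.25·0.6500 / (0.25·0.6500 + 0.6·0.3500) ≈ 0.4362
After 'pass': P(defective) = 0.25·0.4362 / (0.25·0.4362 + 0.6·0.5638) ≈ 0.2438
After 'fail': P(defective) = 0.75·0.2438 / (0.75·0.2438 + 0.4·0.7562) ≈ 0.3768
After 'fail': P(defective) = 0.75·0.3768 / (0.75·0.3768 + 0.4·0.6232) ≈ 0.5313
After 'fail': P(defective) = 0.75·0.5313 / (0.75·0.5313 + 0.4·0.4687) ≈ 0.6800
After 'fail': P(defective) = 0.75·0.6800 / (0.75·0.6800 + 0.4·0.3200) ≈ 0.7994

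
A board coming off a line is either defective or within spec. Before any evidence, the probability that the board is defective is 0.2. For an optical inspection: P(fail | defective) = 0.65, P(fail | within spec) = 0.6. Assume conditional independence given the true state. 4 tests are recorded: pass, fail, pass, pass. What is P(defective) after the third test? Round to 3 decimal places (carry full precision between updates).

After 'pass': P(defective) = 0.35·0.2000 / (0.35·0.2000 + 0.4·0.8000) ≈ 0.1795
After 'fail': P(defective) = 0.65·0.1795 / (0.65·0.1795 + 0.6·0.8205) ≈ 0.1916
After 'pass': P(defective) = 0.35·0.1916 / (0.35·0.1916 + 0.4·0.8084) ≈ 0.1717

0.172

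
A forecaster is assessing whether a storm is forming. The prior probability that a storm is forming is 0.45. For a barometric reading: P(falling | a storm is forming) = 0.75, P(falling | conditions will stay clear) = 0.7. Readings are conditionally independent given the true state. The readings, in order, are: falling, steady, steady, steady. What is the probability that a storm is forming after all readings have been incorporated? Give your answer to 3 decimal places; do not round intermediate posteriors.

0.337

After 'falling': P(storm) = 0.75·0.4500 / (0.75·0.4500 + 0.7·0.5500) ≈ 0.4671
After 'steady': P(storm) = 0.25·0.4671 / (0.25·0.4671 + 0.3·0.5329) ≈ 0.4221
After 'steady': P(storm) = 0.25·0.4221 / (0.25·0.4221 + 0.3·0.5779) ≈ 0.3784
After 'steady': P(storm) = 0.25·0.3784 / (0.25·0.3784 + 0.3·0.6216) ≈ 0.3366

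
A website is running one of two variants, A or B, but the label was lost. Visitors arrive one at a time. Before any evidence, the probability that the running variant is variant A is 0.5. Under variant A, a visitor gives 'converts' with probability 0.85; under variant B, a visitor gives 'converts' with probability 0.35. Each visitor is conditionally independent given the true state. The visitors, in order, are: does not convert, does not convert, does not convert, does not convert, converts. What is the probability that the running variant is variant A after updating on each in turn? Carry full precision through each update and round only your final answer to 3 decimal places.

After 'does not convert': P(A) = 0.15·0.5000 / (0.15·0.5000 + 0.65·0.5000) ≈ 0.1875
After 'does not convert': P(A) = 0.15·0.1875 / (0.15·0.1875 + 0.65·0.8125) ≈ 0.0506
After 'does not convert': P(A) = 0.15·0.0506 / (0.15·0.0506 + 0.65·0.9494) ≈ 0.0121
After 'does not convert': P(A) = 0.15·0.0121 / (0.15·0.0121 + 0.65·0.9879) ≈ 0.0028
After 'converts': P(A) = 0.85·0.0028 / (0.85·0.0028 + 0.35·0.9972) ≈ 0.0068

0.007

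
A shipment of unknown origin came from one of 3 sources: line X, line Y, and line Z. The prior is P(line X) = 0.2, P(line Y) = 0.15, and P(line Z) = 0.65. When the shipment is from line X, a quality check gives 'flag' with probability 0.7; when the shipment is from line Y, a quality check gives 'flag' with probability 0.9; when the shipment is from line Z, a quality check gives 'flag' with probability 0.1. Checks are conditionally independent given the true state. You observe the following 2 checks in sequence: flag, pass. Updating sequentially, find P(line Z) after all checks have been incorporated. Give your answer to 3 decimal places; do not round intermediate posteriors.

0.513

Apply Bayes' rule sequentially, carrying P(line Z) forward.
After 'flag': normaliser = 0.7·0.2000 + 0.9·0.1500 + 0.1·0.6500; P(line X) ≈ 0.4118, P(line Y) ≈ 0.3971, P(line Z) ≈ 0.1912
After 'pass': normaliser = 0.3·0.4118 + 0.1·0.3971 + 0.9·0.1912; P(line X) ≈ 0.3684, P(line Y) ≈ 0.1184, P(line Z) ≈ 0.5132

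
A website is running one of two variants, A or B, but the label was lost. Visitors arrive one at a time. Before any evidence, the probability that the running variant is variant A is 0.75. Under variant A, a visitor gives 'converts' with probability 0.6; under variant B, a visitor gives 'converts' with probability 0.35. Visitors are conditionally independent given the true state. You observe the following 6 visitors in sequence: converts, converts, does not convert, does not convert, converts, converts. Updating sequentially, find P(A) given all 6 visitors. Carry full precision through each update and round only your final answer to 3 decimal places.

0.908

After 'converts': P(A) = 0.6·0.7500 / (0.6·0.7500 + 0.35·0.2500) ≈ 0.8372
After 'converts': P(A) = 0.6·0.8372 / (0.6·0.8372 + 0.35·0.1628) ≈ 0.8981
After 'does not convert': P(A) = 0.4·0.8981 / (0.4·0.8981 + 0.65·0.1019) ≈ 0.8444
After 'does not convert': P(A) = 0.4·0.8444 / (0.4·0.8444 + 0.65·0.1556) ≈ 0.7695
After 'converts': P(A) = 0.6·0.7695 / (0.6·0.7695 + 0.35·0.2305) ≈ 0.8513
After 'converts': P(A) = 0.6·0.8513 / (0.6·0.8513 + 0.35·0.1487) ≈ 0.9075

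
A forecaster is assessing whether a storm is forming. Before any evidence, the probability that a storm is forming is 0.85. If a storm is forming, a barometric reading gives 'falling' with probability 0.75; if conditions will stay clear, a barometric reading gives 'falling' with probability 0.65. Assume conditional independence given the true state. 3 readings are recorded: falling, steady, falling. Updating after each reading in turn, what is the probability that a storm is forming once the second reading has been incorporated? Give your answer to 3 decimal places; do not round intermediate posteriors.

After 'falling': P(storm) = 0.75·0.8500 / (0.75·0.8500 + 0.65·0.1500) ≈ 0.8673
After 'steady': P(storm) = 0.25·0.8673 / (0.25·0.8673 + 0.35·0.1327) ≈ 0.8236

0.824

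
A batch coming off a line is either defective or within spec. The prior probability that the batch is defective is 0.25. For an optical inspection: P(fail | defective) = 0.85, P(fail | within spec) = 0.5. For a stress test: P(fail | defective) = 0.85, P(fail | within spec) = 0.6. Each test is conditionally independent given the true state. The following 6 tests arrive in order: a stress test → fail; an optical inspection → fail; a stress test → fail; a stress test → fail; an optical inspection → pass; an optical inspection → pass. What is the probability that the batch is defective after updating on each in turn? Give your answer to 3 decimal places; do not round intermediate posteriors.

0.127

After a stress test='fail': P(defective) = 0.85·0.2500 / (0.85·0.2500 + 0.6·0.7500) ≈ 0.3208
After an optical inspection='fail': P(defective) = 0.85·0.3208 / (0.85·0.3208 + 0.5·0.6792) ≈ 0.4453
After a stress test='fail': P(defective) = 0.85·0.4453 / (0.85·0.4453 + 0.6·0.5547) ≈ 0.5321
After a stress test='fail': P(defective) = 0.85·0.5321 / (0.85·0.5321 + 0.6·0.4679) ≈ 0.6170
After an optical inspection='pass': P(defective) = 0.15·0.6170 / (0.15·0.6170 + 0.5·0.3830) ≈ 0.3258
After an optical inspection='pass': P(defective) = 0.15·0.3258 / (0.15·0.3258 + 0.5·0.6742) ≈ 0.1266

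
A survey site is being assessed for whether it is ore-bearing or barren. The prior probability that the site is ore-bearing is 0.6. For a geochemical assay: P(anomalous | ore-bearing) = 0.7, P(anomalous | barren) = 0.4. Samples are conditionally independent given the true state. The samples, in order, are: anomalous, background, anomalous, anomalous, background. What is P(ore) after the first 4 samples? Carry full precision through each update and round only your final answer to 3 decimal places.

0.801

After 'anomalous': P(ore) = 0.7·0.6000 / (0.7·0.6000 + 0.4·0.4000) ≈ 0.7241
After 'background': P(ore) = 0.3·0.7241 / (0.3·0.7241 + 0.6·0.2759) ≈ 0.5676
After 'anomalous': P(ore) = 0.7·0.5676 / (0.7·0.5676 + 0.4·0.4324) ≈ 0.6967
After 'anomalous': P(ore) = 0.7·0.6967 / (0.7·0.6967 + 0.4·0.3033) ≈ 0.8008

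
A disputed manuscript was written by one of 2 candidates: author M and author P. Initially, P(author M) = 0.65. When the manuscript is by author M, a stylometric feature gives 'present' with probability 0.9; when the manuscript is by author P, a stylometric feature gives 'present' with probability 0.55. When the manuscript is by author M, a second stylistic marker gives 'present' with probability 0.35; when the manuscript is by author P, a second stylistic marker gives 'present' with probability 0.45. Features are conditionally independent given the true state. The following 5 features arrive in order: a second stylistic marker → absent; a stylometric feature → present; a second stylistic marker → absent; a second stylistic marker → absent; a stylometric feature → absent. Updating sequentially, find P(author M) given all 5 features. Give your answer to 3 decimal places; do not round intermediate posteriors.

0.527

After a second stylistic marker='absent': P(author M) = 0.65·0.6500 / (0.65·0.6500 + 0.55·0.3500) ≈ 0.6870
After a stylometric feature='present': P(author M) = 0.9·0.6870 / (0.9·0.6870 + 0.55·0.3130) ≈ 0.7822
After a second stylistic marker='absent': P(author M) = 0.65·0.7822 / (0.65·0.7822 + 0.55·0.2178) ≈ 0.8093
After a second stylistic marker='absent': P(author M) = 0.65·0.8093 / (0.65·0.8093 + 0.55·0.1907) ≈ 0.8338
After a stylometric feature='absent': P(author M) = 0.1·0.8338 / (0.1·0.8338 + 0.45·0.1662) ≈ 0.5271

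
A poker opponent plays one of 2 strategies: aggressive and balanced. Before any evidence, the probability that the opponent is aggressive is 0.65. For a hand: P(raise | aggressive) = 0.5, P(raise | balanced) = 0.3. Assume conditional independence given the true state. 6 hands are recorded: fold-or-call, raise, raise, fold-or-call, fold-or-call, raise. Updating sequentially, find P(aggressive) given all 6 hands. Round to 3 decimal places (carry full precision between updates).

After 'fold-or-call': P(aggressive) = 0.5·0.6500 / (0.5·0.6500 + 0.7·0.3500) ≈ 0.5702
After 'raise': P(aggressive) = 0.5·0.5702 / (0.5·0.5702 + 0.3·0.4298) ≈ 0.6886
After 'raise': P(aggressive) = 0.5·0.6886 / (0.5·0.6886 + 0.3·0.3114) ≈ 0.7865
After 'fold-or-call': P(aggressive) = 0.5·0.7865 / (0.5·0.7865 + 0.7·0.2135) ≈ 0.7247
After 'fold-or-call': P(aggressive) = 0.5·0.7247 / (0.5·0.7247 + 0.7·0.2753) ≈ 0.6528
After 'raise': P(aggressive) = 0.5·0.6528 / (0.5·0.6528 + 0.3·0.3472) ≈ 0.7581

0.758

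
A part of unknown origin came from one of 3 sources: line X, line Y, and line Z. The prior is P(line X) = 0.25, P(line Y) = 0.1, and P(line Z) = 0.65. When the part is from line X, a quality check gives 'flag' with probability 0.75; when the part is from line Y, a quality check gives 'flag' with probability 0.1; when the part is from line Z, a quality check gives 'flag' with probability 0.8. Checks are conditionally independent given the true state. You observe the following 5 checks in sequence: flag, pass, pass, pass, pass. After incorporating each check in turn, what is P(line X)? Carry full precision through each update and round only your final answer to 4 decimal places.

0.0901

After 'flag': normaliser = 0.75·0.2500 + 0.1·0.1000 + 0.8·0.6500; P(line X) ≈ 0.2613, P(line Y) ≈ 0.0139, P(line Z) ≈ 0.7247
After 'pass': normaliser = 0.25·0.2613 + 0.9·0.0139 + 0.2·0.7247; P(line X) ≈ 0.2932, P(line Y) ≈ 0.0563, P(line Z) ≈ 0.6505
After 'pass': normaliser = 0.25·0.2932 + 0.9·0.0563 + 0.2·0.6505; P(line X) ≈ 0.2885, P(line Y) ≈ 0.1994, P(line Z) ≈ 0.5121
After 'pass': normaliser = 0.25·0.2885 + 0.9·0.1994 + 0.2·0.5121; P(line X) ≈ 0.2037, P(line Y) ≈ 0.5070, P(line Z) ≈ 0.2893
After 'pass': normaliser = 0.25·0.2037 + 0.9·0.5070 + 0.2·0.2893; P(line X) ≈ 0.0901, P(line Y) ≈ 0.8075, P(line Z) ≈ 0.1024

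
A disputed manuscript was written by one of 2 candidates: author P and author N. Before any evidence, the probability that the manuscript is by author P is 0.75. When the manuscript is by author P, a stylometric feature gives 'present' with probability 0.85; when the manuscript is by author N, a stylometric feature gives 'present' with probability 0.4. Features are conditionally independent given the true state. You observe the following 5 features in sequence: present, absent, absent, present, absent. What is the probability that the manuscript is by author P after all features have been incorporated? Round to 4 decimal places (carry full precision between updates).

0.1747

Each posterior becomes the prior for the next update.
After 'present': P(author P) = 0.85·0.7500 / (0.85·0.7500 + 0.4·0.2500) ≈ 0.8644
After 'absent': P(author P) = 0.15·0.8644 / (0.15·0.8644 + 0.6·0.1356) ≈ 0.6145
After 'absent': P(author P) = 0.15·0.6145 / (0.15·0.6145 + 0.6·0.3855) ≈ 0.2849
After 'present': P(author P) = 0.85·0.2849 / (0.85·0.2849 + 0.4·0.7151) ≈ 0.4585
After 'absent': P(author P) = 0.15·0.4585 / (0.15·0.4585 + 0.6·0.5415) ≈ 0.1747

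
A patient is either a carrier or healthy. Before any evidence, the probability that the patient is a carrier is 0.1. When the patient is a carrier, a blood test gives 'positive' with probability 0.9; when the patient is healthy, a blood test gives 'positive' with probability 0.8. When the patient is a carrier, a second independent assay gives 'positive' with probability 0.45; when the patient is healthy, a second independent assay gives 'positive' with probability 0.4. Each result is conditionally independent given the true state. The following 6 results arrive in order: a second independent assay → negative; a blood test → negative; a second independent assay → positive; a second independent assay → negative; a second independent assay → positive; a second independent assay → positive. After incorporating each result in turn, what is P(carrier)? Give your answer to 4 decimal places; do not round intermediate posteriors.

After a second independent assay='negative': P(carrier) = 0.55·0.1000 / (0.55·0.1000 + 0.6·0.9000) ≈ 0.0924
After a blood test='negative': P(carrier) = 0.1·0.0924 / (0.1·0.0924 + 0.2·0.9076) ≈ 0.0485
After a second independent assay='positive': P(carrier) = 0.45·0.0485 / (0.45·0.0485 + 0.4·0.9515) ≈ 0.0542
After a second independent assay='negative': P(carrier) = 0.55·0.0542 / (0.55·0.0542 + 0.6·0.9458) ≈ 0.0499
After a second independent assay='positive': P(carrier) = 0.45·0.0499 / (0.45·0.0499 + 0.4·0.9501) ≈ 0.0558
After a second independent assay='positive': P(carrier) = 0.45·0.0558 / (0.45·0.0558 + 0.4·0.9442) ≈ 0.0623

0.0623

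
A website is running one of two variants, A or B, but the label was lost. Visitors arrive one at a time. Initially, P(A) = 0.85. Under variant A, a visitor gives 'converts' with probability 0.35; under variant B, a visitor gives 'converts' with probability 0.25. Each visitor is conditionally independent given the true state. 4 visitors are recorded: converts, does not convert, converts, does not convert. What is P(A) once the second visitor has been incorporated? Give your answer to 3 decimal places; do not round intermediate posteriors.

Apply Bayes' rule sequentially, carrying P(A) forward.
After 'converts': P(A) = 0.35·0.8500 / (0.35·0.8500 + 0.25·0.1500) ≈ 0.8881
After 'does not convert': P(A) = 0.65·0.8881 / (0.65·0.8881 + 0.75·0.1119) ≈ 0.8730

0.873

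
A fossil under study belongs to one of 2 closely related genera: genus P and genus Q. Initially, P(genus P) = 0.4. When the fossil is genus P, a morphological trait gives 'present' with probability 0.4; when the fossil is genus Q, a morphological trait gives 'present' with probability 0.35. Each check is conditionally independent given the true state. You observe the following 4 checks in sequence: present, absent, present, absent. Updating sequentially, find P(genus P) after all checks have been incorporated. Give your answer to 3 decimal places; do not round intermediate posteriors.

0.426

After 'present': P(genus P) = 0.4·0.4000 / (0.4·0.4000 + 0.35·0.6000) ≈ 0.4324
After 'absent': P(genus P) = 0.6·0.4324 / (0.6·0.4324 + 0.65·0.5676) ≈ 0.4129
After 'present': P(genus P) = 0.4·0.4129 / (0.4·0.4129 + 0.35·0.5871) ≈ 0.4456
After 'absent': P(genus P) = 0.6·0.4456 / (0.6·0.4456 + 0.65·0.5544) ≈ 0.4259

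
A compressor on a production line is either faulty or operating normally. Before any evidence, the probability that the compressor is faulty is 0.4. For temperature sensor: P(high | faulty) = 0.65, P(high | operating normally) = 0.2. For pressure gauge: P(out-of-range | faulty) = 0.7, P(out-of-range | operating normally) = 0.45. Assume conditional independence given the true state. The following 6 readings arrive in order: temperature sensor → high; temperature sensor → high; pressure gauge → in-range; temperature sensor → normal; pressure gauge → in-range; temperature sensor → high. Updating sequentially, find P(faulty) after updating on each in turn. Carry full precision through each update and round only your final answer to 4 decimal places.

0.7487

Each posterior becomes the prior for the next update.
After temperature sensor='high': P(faulty) = 0.65·0.4000 / (0.65·0.4000 + 0.2·0.6000) ≈ 0.6842
After temperature sensor='high': P(faulty) = 0.65·0.6842 / (0.65·0.6842 + 0.2·0.3158) ≈ 0.8756
After pressure gauge='in-range': P(faulty) = 0.3·0.8756 / (0.3·0.8756 + 0.55·0.1244) ≈ 0.7934
After temperature sensor='normal': P(faulty) = 0.35·0.7934 / (0.35·0.7934 + 0.8·0.2066) ≈ 0.6269
After pressure gauge='in-range': P(faulty) = 0.3·0.6269 / (0.3·0.6269 + 0.55·0.3731) ≈ 0.4782
After temperature sensor='high': P(faulty) = 0.65·0.4782 / (0.65·0.4782 + 0.2·0.5218) ≈ 0.7487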